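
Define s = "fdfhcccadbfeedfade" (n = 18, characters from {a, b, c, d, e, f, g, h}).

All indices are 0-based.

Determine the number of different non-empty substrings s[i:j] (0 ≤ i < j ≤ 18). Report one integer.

sorted suffixes:
  #0 SA[0]=7  'adbfeedfade'
  #1 SA[1]=15  'ade'
  #2 SA[2]=9  'bfeedfade'
  #3 SA[3]=6  'cadbfeedfade'
  #4 SA[4]=5  'ccadbfeedfade'
  #5 SA[5]=4  'cccadbfeedfade'
  #6 SA[6]=8  'dbfeedfade'
  #7 SA[7]=16  'de'
  #8 SA[8]=13  'dfade'
  #9 SA[9]=1  'dfhcccadbfeedfade'
  #10 SA[10]=17  'e'
  #11 SA[11]=12  'edfade'
  #12 SA[12]=11  'eedfade'
  #13 SA[13]=14  'fade'
  #14 SA[14]=0  'fdfhcccadbfeedfade'
  #15 SA[15]=10  'feedfade'
  #16 SA[16]=2  'fhcccadbfeedfade'
  #17 SA[17]=3  'hcccadbfeedfade'

SA = [7, 15, 9, 6, 5, 4, 8, 16, 13, 1, 17, 12, 11, 14, 0, 10, 2, 3]
rank  pair      lcp
   1  s[7:],s[15:]  2  'ad'
   2  s[15:],s[9:]  0  ''
   3  s[9:],s[6:]  0  ''
   4  s[6:],s[5:]  1  'c'
   5  s[5:],s[4:]  2  'cc'
   6  s[4:],s[8:]  0  ''
   7  s[8:],s[16:]  1  'd'
   8  s[16:],s[13:]  1  'd'
   9  s[13:],s[1:]  2  'df'
  10  s[1:],s[17:]  0  ''
  11  s[17:],s[12:]  1  'e'
  12  s[12:],s[11:]  1  'e'
  13  s[11:],s[14:]  0  ''
  14  s[14:],s[0:]  1  'f'
  15  s[0:],s[10:]  1  'f'
  16  s[10:],s[2:]  1  'f'
  17  s[2:],s[3:]  0  ''

n(n+1)/2 = 18·19/2 = 171
Σ LCP = 0 + 2 + 0 + 0 + 1 + 2 + 0 + 1 + 1 + 2 + 0 + 1 + 1 + 0 + 1 + 1 + 1 + 0 = 14
distinct = 171 − 14 = 157

157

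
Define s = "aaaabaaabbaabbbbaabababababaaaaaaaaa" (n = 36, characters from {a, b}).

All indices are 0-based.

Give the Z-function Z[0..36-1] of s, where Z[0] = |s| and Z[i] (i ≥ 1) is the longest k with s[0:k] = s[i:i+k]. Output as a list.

[36, 3, 2, 1, 0, 3, 2, 1, 0, 0, 2, 1, 0, 0, 0, 0, 2, 1, 0, 1, 0, 1, 0, 1, 0, 1, 0, 4, 4, 4, 4, 4, 4, 3, 2, 1]

Z[0]=36
i=1: i≥r, start 0; Z[1]=3 extend→box=[1,4)
i=2: min(r-i=2, Z[1]=3)=2; Z[2]=2
i=3: min(r-i=1, Z[2]=2)=1; Z[3]=1
i=4: i≥r, start 0; Z[4]=0
i=5: i≥r, start 0; Z[5]=3 extend→box=[5,8)
i=6: min(r-i=2, Z[1]=3)=2; Z[6]=2
i=7: min(r-i=1, Z[2]=2)=1; Z[7]=1
i=8: i≥r, start 0; Z[8]=0
i=9: i≥r, start 0; Z[9]=0
i=10: i≥r, start 0; Z[10]=2 extend→box=[10,12)
i=11: min(r-i=1, Z[1]=3)=1; Z[11]=1
i=12: i≥r, start 0; Z[12]=0
i=13: i≥r, start 0; Z[13]=0
i=14: i≥r, start 0; Z[14]=0
i=15: i≥r, start 0; Z[15]=0
i=16: i≥r, start 0; Z[16]=2 extend→box=[16,18)
i=17: min(r-i=1, Z[1]=3)=1; Z[17]=1
i=18: i≥r, start 0; Z[18]=0
i=19: i≥r, start 0; Z[19]=1 extend→box=[19,20)
i=20: i≥r, start 0; Z[20]=0
i=21: i≥r, start 0; Z[21]=1 extend→box=[21,22)
i=22: i≥r, start 0; Z[22]=0
i=23: i≥r, start 0; Z[23]=1 extend→box=[23,24)
i=24: i≥r, start 0; Z[24]=0
i=25: i≥r, start 0; Z[25]=1 extend→box=[25,26)
i=26: i≥r, start 0; Z[26]=0
i=27: i≥r, start 0; Z[27]=4 extend→box=[27,31)
i=28: min(r-i=3, Z[1]=3)=3; Z[28]=4 extend→box=[28,32)
i=29: min(r-i=3, Z[1]=3)=3; Z[29]=4 extend→box=[29,33)
i=30: min(r-i=3, Z[1]=3)=3; Z[30]=4 extend→box=[30,34)
i=31: min(r-i=3, Z[1]=3)=3; Z[31]=4 extend→box=[31,35)
i=32: min(r-i=3, Z[1]=3)=3; Z[32]=4 extend→box=[32,36)
i=33: min(r-i=3, Z[1]=3)=3; Z[33]=3
i=34: min(r-i=2, Z[2]=2)=2; Z[34]=2
i=35: min(r-i=1, Z[3]=1)=1; Z[35]=1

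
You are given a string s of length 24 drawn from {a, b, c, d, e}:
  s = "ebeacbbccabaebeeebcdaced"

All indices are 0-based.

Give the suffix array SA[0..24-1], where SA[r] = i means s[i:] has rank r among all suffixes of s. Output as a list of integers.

[9, 3, 20, 11, 10, 5, 6, 17, 1, 13, 8, 4, 7, 18, 21, 23, 19, 2, 16, 0, 12, 22, 15, 14]

rank→(start, suffix):
  0 → (9, 'abaebeeebcdaced')
  1 → (3, 'acbbccabaebeeebcdaced')
  2 → (20, 'aced')
  3 → (11, 'aebeeebcdaced')
  4 → (10, 'baebeeebcdaced')
  5 → (5, 'bbccabaebeeebcdaced')
  6 → (6, 'bccabaebeeebcdaced')
  7 → (17, 'bcdaced')
  8 → (1, 'beacbbccabaebeeebcdaced')
  9 → (13, 'beeebcdaced')
  10 → (8, 'cabaebeeebcdaced')
  11 → (4, 'cbbccabaebeeebcdaced')
  12 → (7, 'ccabaebeeebcdaced')
  13 → (18, 'cdaced')
  14 → (21, 'ced')
  15 → (23, 'd')
  16 → (19, 'daced')
  17 → (2, 'eacbbccabaebeeebcdaced')
  18 → (16, 'ebcdaced')
  19 → (0, 'ebeacbbccabaebeeebcdaced')
  20 → (12, 'ebeeebcdaced')
  21 → (22, 'ed')
  22 → (15, 'eebcdaced')
  23 → (14, 'eeebcdaced')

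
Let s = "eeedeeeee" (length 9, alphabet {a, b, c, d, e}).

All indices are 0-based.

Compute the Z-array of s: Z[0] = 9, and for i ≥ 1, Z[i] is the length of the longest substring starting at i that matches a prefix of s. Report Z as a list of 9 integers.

Z[0]=9
i=1: i≥r, start 0; Z[1]=2 grow→box=[1,3)
i=2: min(r-i=1, Z[1]=2)=1; Z[2]=1
i=3: i≥r, start 0; Z[3]=0
i=4: i≥r, start 0; Z[4]=3 grow→box=[4,7)
i=5: min(r-i=2, Z[1]=2)=2; Z[5]=3 grow→box=[5,8)
i=6: min(r-i=2, Z[1]=2)=2; Z[6]=3 grow→box=[6,9)
i=7: min(r-i=2, Z[1]=2)=2; Z[7]=2
i=8: min(r-i=1, Z[2]=1)=1; Z[8]=1

[9, 2, 1, 0, 3, 3, 3, 2, 1]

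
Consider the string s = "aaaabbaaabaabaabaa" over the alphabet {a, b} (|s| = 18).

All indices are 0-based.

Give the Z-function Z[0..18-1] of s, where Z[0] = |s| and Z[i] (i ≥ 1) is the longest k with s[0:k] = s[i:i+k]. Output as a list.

Z[0]=18
i=1: fresh scan; Z[1]=3 grow→box=[1,4)
i=2: min(r-i=2, Z[1]=3)=2; Z[2]=2
i=3: min(r-i=1, Z[2]=2)=1; Z[3]=1
i=4: fresh scan; Z[4]=0
i=5: fresh scan; Z[5]=0
i=6: fresh scan; Z[6]=3 grow→box=[6,9)
i=7: min(r-i=2, Z[1]=3)=2; Z[7]=2
i=8: min(r-i=1, Z[2]=2)=1; Z[8]=1
i=9: fresh scan; Z[9]=0
i=10: fresh scan; Z[10]=2 grow→box=[10,12)
i=11: min(r-i=1, Z[1]=3)=1; Z[11]=1
i=12: fresh scan; Z[12]=0
i=13: fresh scan; Z[13]=2 grow→box=[13,15)
i=14: min(r-i=1, Z[1]=3)=1; Z[14]=1
i=15: fresh scan; Z[15]=0
i=16: fresh scan; Z[16]=2 grow→box=[16,18)
i=17: min(r-i=1, Z[1]=3)=1; Z[17]=1

[18, 3, 2, 1, 0, 0, 3, 2, 1, 0, 2, 1, 0, 2, 1, 0, 2, 1]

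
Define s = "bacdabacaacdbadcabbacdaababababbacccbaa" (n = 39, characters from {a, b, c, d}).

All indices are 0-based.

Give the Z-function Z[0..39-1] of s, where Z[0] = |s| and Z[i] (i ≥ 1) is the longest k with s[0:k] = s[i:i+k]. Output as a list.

[39, 0, 0, 0, 0, 3, 0, 0, 0, 0, 0, 0, 2, 0, 0, 0, 0, 1, 5, 0, 0, 0, 0, 0, 2, 0, 2, 0, 2, 0, 1, 3, 0, 0, 0, 0, 2, 0, 0]

Z[0]=39
i=1: outside box; Z[1]=0
i=2: outside box; Z[2]=0
i=3: outside box; Z[3]=0
i=4: outside box; Z[4]=0
i=5: outside box; Z[5]=3 scan→box=[5,8)
i=6: min(r-i=2, Z[1]=0)=0; Z[6]=0
i=7: min(r-i=1, Z[2]=0)=0; Z[7]=0
i=8: outside box; Z[8]=0
i=9: outside box; Z[9]=0
i=10: outside box; Z[10]=0
i=11: outside box; Z[11]=0
i=12: outside box; Z[12]=2 scan→box=[12,14)
i=13: min(r-i=1, Z[1]=0)=0; Z[13]=0
i=14: outside box; Z[14]=0
i=15: outside box; Z[15]=0
i=16: outside box; Z[16]=0
i=17: outside box; Z[17]=1 scan→box=[17,18)
i=18: outside box; Z[18]=5 scan→box=[18,23)
i=19: min(r-i=4, Z[1]=0)=0; Z[19]=0
i=20: min(r-i=3, Z[2]=0)=0; Z[20]=0
i=21: min(r-i=2, Z[3]=0)=0; Z[21]=0
i=22: min(r-i=1, Z[4]=0)=0; Z[22]=0
i=23: outside box; Z[23]=0
i=24: outside box; Z[24]=2 scan→box=[24,26)
i=25: min(r-i=1, Z[1]=0)=0; Z[25]=0
i=26: outside box; Z[26]=2 scan→box=[26,28)
i=27: min(r-i=1, Z[1]=0)=0; Z[27]=0
i=28: outside box; Z[28]=2 scan→box=[28,30)
i=29: min(r-i=1, Z[1]=0)=0; Z[29]=0
i=30: outside box; Z[30]=1 scan→box=[30,31)
i=31: outside box; Z[31]=3 scan→box=[31,34)
i=32: min(r-i=2, Z[1]=0)=0; Z[32]=0
i=33: min(r-i=1, Z[2]=0)=0; Z[33]=0
i=34: outside box; Z[34]=0
i=35: outside box; Z[35]=0
i=36: outside box; Z[36]=2 scan→box=[36,38)
i=37: min(r-i=1, Z[1]=0)=0; Z[37]=0
i=38: outside box; Z[38]=0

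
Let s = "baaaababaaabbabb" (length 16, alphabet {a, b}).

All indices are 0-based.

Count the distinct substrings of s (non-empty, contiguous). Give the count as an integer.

102

rank | idx | suffix
   0 |   1 | aaaababaaabbabb
   1 |   2 | aaababaaabbabb
   2 |   8 | aaabbabb
   3 |   3 | aababaaabbabb
   4 |   9 | aabbabb
   5 |   6 | abaaabbabb
   6 |   4 | ababaaabbabb
   7 |  13 | abb
   8 |  10 | abbabb
   9 |  15 | b
  10 |   0 | baaaababaaabbabb
  11 |   7 | baaabbabb
  12 |   5 | babaaabbabb
  13 |  12 | babb
  14 |  14 | bb
  15 |  11 | bbabb

SA = [1, 2, 8, 3, 9, 6, 4, 13, 10, 15, 0, 7, 5, 12, 14, 11]
[i] adj suffixes → lcp
  [1] 1/2 → 3 ('aaa')
  [2] 2/8 → 4 ('aaab')
  [3] 8/3 → 2 ('aa')
  [4] 3/9 → 3 ('aab')
  [5] 9/6 → 1 ('a')
  [6] 6/4 → 3 ('aba')
  [7] 4/13 → 2 ('ab')
  [8] 13/10 → 3 ('abb')
  [9] 10/15 → 0 ('')
  [10] 15/0 → 1 ('b')
  [11] 0/7 → 4 ('baaa')
  [12] 7/5 → 2 ('ba')
  [13] 5/12 → 3 ('bab')
  [14] 12/14 → 1 ('b')
  [15] 14/11 → 2 ('bb')

n(n+1)/2 = 16·17/2 = 136
Σ LCP = 0 + 3 + 4 + 2 + 3 + 1 + 3 + 2 + 3 + 0 + 1 + 4 + 2 + 3 + 1 + 2 = 34
distinct = 136 − 34 = 102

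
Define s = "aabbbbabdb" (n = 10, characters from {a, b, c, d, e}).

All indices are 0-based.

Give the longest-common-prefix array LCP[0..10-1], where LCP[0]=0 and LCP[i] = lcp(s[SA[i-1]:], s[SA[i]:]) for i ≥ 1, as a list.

[0, 1, 2, 0, 1, 1, 2, 3, 1, 0]

sorted suffixes:
  #0 SA[0]=0  'aabbbbabdb'
  #1 SA[1]=1  'abbbbabdb'
  #2 SA[2]=6  'abdb'
  #3 SA[3]=9  'b'
  #4 SA[4]=5  'babdb'
  #5 SA[5]=4  'bbabdb'
  #6 SA[6]=3  'bbbabdb'
  #7 SA[7]=2  'bbbbabdb'
  #8 SA[8]=7  'bdb'
  #9 SA[9]=8  'db'

SA = [0, 1, 6, 9, 5, 4, 3, 2, 7, 8]
[i] adj suffixes → lcp
  [1] 0/1 → 1 ('a')
  [2] 1/6 → 2 ('ab')
  [3] 6/9 → 0 ('')
  [4] 9/5 → 1 ('b')
  [5] 5/4 → 1 ('b')
  [6] 4/3 → 2 ('bb')
  [7] 3/2 → 3 ('bbb')
  [8] 2/7 → 1 ('b')
  [9] 7/8 → 0 ('')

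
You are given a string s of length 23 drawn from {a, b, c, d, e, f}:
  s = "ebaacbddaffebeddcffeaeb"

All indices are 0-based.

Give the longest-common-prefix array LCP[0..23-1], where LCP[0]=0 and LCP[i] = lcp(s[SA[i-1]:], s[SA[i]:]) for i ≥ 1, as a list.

rank | idx | suffix
   0 |   2 | aacbddaffebeddcffeaeb
   1 |   3 | acbddaffebeddcffeaeb
   2 |  20 | aeb
   3 |   8 | affebeddcffeaeb
   4 |  22 | b
   5 |   1 | baacbddaffebeddcffeaeb
   6 |   5 | bddaffebeddcffeaeb
   7 |  12 | beddcffeaeb
   8 |   4 | cbddaffebeddcffeaeb
   9 |  16 | cffeaeb
  10 |   7 | daffebeddcffeaeb
  11 |  15 | dcffeaeb
  12 |   6 | ddaffebeddcffeaeb
  13 |  14 | ddcffeaeb
  14 |  19 | eaeb
  15 |  21 | eb
  16 |   0 | ebaacbddaffebeddcffeaeb
  17 |  11 | ebeddcffeaeb
  18 |  13 | eddcffeaeb
  19 |  18 | feaeb
  20 |  10 | febeddcffeaeb
  21 |  17 | ffeaeb
  22 |   9 | ffebeddcffeaeb

SA = [2, 3, 20, 8, 22, 1, 5, 12, 4, 16, 7, 15, 6, 14, 19, 21, 0, 11, 13, 18, 10, 17, 9]
rank  pair      lcp
   1  s[2:],s[3:]  1  'a'
   2  s[3:],s[20:]  1  'a'
   3  s[20:],s[8:]  1  'a'
   4  s[8:],s[22:]  0  ''
   5  s[22:],s[1:]  1  'b'
   6  s[1:],s[5:]  1  'b'
   7  s[5:],s[12:]  1  'b'
   8  s[12:],s[4:]  0  ''
   9  s[4:],s[16:]  1  'c'
  10  s[16:],s[7:]  0  ''
  11  s[7:],s[15:]  1  'd'
  12  s[15:],s[6:]  1  'd'
  13  s[6:],s[14:]  2  'dd'
  14  s[14:],s[19:]  0  ''
  15  s[19:],s[21:]  1  'e'
  16  s[21:],s[0:]  2  'eb'
  17  s[0:],s[11:]  2  'eb'
  18  s[11:],s[13:]  1  'e'
  19  s[13:],s[18:]  0  ''
  20  s[18:],s[10:]  2  'fe'
  21  s[10:],s[17:]  1  'f'
  22  s[17:],s[9:]  3  'ffe'

[0, 1, 1, 1, 0, 1, 1, 1, 0, 1, 0, 1, 1, 2, 0, 1, 2, 2, 1, 0, 2, 1, 3]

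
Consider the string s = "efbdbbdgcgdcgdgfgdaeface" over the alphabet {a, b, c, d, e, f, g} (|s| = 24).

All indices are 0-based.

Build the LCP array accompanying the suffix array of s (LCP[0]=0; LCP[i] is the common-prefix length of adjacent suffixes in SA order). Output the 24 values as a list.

[0, 1, 0, 1, 2, 0, 1, 3, 0, 1, 1, 1, 2, 0, 1, 2, 0, 1, 1, 0, 1, 2, 2, 1]

sorted suffixes:
  #0 SA[0]=21  'ace'
  #1 SA[1]=18  'aeface'
  #2 SA[2]=4  'bbdgcgdcgdgfgdaeface'
  #3 SA[3]=2  'bdbbdgcgdcgdgfgdaeface'
  #4 SA[4]=5  'bdgcgdcgdgfgdaeface'
  #5 SA[5]=22  'ce'
  #6 SA[6]=8  'cgdcgdgfgdaeface'
  #7 SA[7]=11  'cgdgfgdaeface'
  #8 SA[8]=17  'daeface'
  #9 SA[9]=3  'dbbdgcgdcgdgfgdaeface'
  #10 SA[10]=10  'dcgdgfgdaeface'
  #11 SA[11]=6  'dgcgdcgdgfgdaeface'
  #12 SA[12]=13  'dgfgdaeface'
  #13 SA[13]=23  'e'
  #14 SA[14]=19  'eface'
  #15 SA[15]=0  'efbdbbdgcgdcgdgfgdaeface'
  #16 SA[16]=20  'face'
  #17 SA[17]=1  'fbdbbdgcgdcgdgfgdaeface'
  #18 SA[18]=15  'fgdaeface'
  #19 SA[19]=7  'gcgdcgdgfgdaeface'
  #20 SA[20]=16  'gdaeface'
  #21 SA[21]=9  'gdcgdgfgdaeface'
  #22 SA[22]=12  'gdgfgdaeface'
  #23 SA[23]=14  'gfgdaeface'

SA = [21, 18, 4, 2, 5, 22, 8, 11, 17, 3, 10, 6, 13, 23, 19, 0, 20, 1, 15, 7, 16, 9, 12, 14]
rank  pair      lcp
   1  s[21:],s[18:]  1  'a'
   2  s[18:],s[4:]  0  ''
   3  s[4:],s[2:]  1  'b'
   4  s[2:],s[5:]  2  'bd'
   5  s[5:],s[22:]  0  ''
   6  s[22:],s[8:]  1  'c'
   7  s[8:],s[11:]  3  'cgd'
   8  s[11:],s[17:]  0  ''
   9  s[17:],s[3:]  1  'd'
  10  s[3:],s[10:]  1  'd'
  11  s[10:],s[6:]  1  'd'
  12  s[6:],s[13:]  2  'dg'
  13  s[13:],s[23:]  0  ''
  14  s[23:],s[19:]  1  'e'
  15  s[19:],s[0:]  2  'ef'
  16  s[0:],s[20:]  0  ''
  17  s[20:],s[1:]  1  'f'
  18  s[1:],s[15:]  1  'f'
  19  s[15:],s[7:]  0  ''
  20  s[7:],s[16:]  1  'g'
  21  s[16:],s[9:]  2  'gd'
  22  s[9:],s[12:]  2  'gd'
  23  s[12:],s[14:]  1  'g'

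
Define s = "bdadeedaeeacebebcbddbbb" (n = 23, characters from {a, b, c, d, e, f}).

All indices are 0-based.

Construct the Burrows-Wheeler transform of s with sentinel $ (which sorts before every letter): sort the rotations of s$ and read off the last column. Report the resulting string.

rank  rotation                  last
    0  $bdadeedaeeacebebcbddbbb  b
    1  acebebcbddbbb$bdadeedaee  e
    2  adeedaeeacebebcbddbbb$bd  d
    3  aeeacebebcbddbbb$bdadeed  d
    4  b$bdadeedaeeacebebcbddbb  b
    5  bb$bdadeedaeeacebebcbddb  b
    6  bbb$bdadeedaeeacebebcbdd  d
    7  bcbddbbb$bdadeedaeeacebe  e
    8  bdadeedaeeacebebcbddbbb$  $
    9  bddbbb$bdadeedaeeacebebc  c
   10  bebcbddbbb$bdadeedaeeace  e
   11  cbddbbb$bdadeedaeeacebeb  b
   12  cebebcbddbbb$bdadeedaeea  a
   13  dadeedaeeacebebcbddbbb$b  b
   14  daeeacebebcbddbbb$bdadee  e
   15  dbbb$bdadeedaeeacebebcbd  d
   16  ddbbb$bdadeedaeeacebebcb  b
   17  deedaeeacebebcbddbbb$bda  a
   18  eacebebcbddbbb$bdadeedae  e
   19  ebcbddbbb$bdadeedaeeaceb  b
   20  ebebcbddbbb$bdadeedaeeac  c
   21  edaeeacebebcbddbbb$bdade  e
   22  eeacebebcbddbbb$bdadeeda  a
   23  eedaeeacebebcbddbbb$bdad  d

beddbbde$cebabedbaebcead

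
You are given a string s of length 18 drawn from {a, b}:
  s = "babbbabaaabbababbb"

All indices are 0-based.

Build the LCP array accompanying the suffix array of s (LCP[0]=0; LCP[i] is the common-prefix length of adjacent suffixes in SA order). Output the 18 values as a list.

sorted suffixes:
  #0 SA[0]=7  'aaabbababbb'
  #1 SA[1]=8  'aabbababbb'
  #2 SA[2]=5  'abaaabbababbb'
  #3 SA[3]=12  'ababbb'
  #4 SA[4]=9  'abbababbb'
  #5 SA[5]=14  'abbb'
  #6 SA[6]=1  'abbbabaaabbababbb'
  #7 SA[7]=17  'b'
  #8 SA[8]=6  'baaabbababbb'
  #9 SA[9]=4  'babaaabbababbb'
  #10 SA[10]=11  'bababbb'
  #11 SA[11]=13  'babbb'
  #12 SA[12]=0  'babbbabaaabbababbb'
  #13 SA[13]=16  'bb'
  #14 SA[14]=3  'bbabaaabbababbb'
  #15 SA[15]=10  'bbababbb'
  #16 SA[16]=15  'bbb'
  #17 SA[17]=2  'bbbabaaabbababbb'

SA = [7, 8, 5, 12, 9, 14, 1, 17, 6, 4, 11, 13, 0, 16, 3, 10, 15, 2]
[i] adj suffixes → lcp
  [1] 7/8 → 2 ('aa')
  [2] 8/5 → 1 ('a')
  [3] 5/12 → 3 ('aba')
  [4] 12/9 → 2 ('ab')
  [5] 9/14 → 3 ('abb')
  [6] 14/1 → 4 ('abbb')
  [7] 1/17 → 0 ('')
  [8] 17/6 → 1 ('b')
  [9] 6/4 → 2 ('ba')
  [10] 4/11 → 4 ('baba')
  [11] 11/13 → 3 ('bab')
  [12] 13/0 → 5 ('babbb')
  [13] 0/16 → 1 ('b')
  [14] 16/3 → 2 ('bb')
  [15] 3/10 → 5 ('bbaba')
  [16] 10/15 → 2 ('bb')
  [17] 15/2 → 3 ('bbb')

[0, 2, 1, 3, 2, 3, 4, 0, 1, 2, 4, 3, 5, 1, 2, 5, 2, 3]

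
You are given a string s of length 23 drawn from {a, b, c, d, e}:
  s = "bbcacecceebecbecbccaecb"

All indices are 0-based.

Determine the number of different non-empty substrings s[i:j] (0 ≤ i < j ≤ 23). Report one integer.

243

rank→(start, suffix):
  0 → (3, 'acecceebecbecbccaecb')
  1 → (19, 'aecb')
  2 → (22, 'b')
  3 → (0, 'bbcacecceebecbecbccaecb')
  4 → (1, 'bcacecceebecbecbccaecb')
  5 → (16, 'bccaecb')
  6 → (13, 'becbccaecb')
  7 → (10, 'becbecbccaecb')
  8 → (2, 'cacecceebecbecbccaecb')
  9 → (18, 'caecb')
  10 → (21, 'cb')
  11 → (15, 'cbccaecb')
  12 → (12, 'cbecbccaecb')
  13 → (17, 'ccaecb')
  14 → (6, 'cceebecbecbccaecb')
  15 → (4, 'cecceebecbecbccaecb')
  16 → (7, 'ceebecbecbccaecb')
  17 → (9, 'ebecbecbccaecb')
  18 → (20, 'ecb')
  19 → (14, 'ecbccaecb')
  20 → (11, 'ecbecbccaecb')
  21 → (5, 'ecceebecbecbccaecb')
  22 → (8, 'eebecbecbccaecb')

SA = [3, 19, 22, 0, 1, 16, 13, 10, 2, 18, 21, 15, 12, 17, 6, 4, 7, 9, 20, 14, 11, 5, 8]
rank  pair      lcp
   1  s[3:],s[19:]  1  'a'
   2  s[19:],s[22:]  0  ''
   3  s[22:],s[0:]  1  'b'
   4  s[0:],s[1:]  1  'b'
   5  s[1:],s[16:]  2  'bc'
   6  s[16:],s[13:]  1  'b'
   7  s[13:],s[10:]  4  'becb'
   8  s[10:],s[2:]  0  ''
   9  s[2:],s[18:]  2  'ca'
  10  s[18:],s[21:]  1  'c'
  11  s[21:],s[15:]  2  'cb'
  12  s[15:],s[12:]  2  'cb'
  13  s[12:],s[17:]  1  'c'
  14  s[17:],s[6:]  2  'cc'
  15  s[6:],s[4:]  1  'c'
  16  s[4:],s[7:]  2  'ce'
  17  s[7:],s[9:]  0  ''
  18  s[9:],s[20:]  1  'e'
  19  s[20:],s[14:]  3  'ecb'
  20  s[14:],s[11:]  3  'ecb'
  21  s[11:],s[5:]  2  'ec'
  22  s[5:],s[8:]  1  'e'

n(n+1)/2 = 23·24/2 = 276
Σ LCP = 0 + 1 + 0 + 1 + 1 + 2 + 1 + 4 + 0 + 2 + 1 + 2 + 2 + 1 + 2 + 1 + 2 + 0 + 1 + 3 + 3 + 2 + 1 = 33
distinct = 276 − 33 = 243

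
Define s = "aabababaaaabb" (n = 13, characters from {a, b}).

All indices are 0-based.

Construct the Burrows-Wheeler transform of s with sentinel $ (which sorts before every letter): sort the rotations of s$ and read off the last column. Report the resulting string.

bba$abbaabaaaa

rank  rotation        last
    0  $aabababaaaabb  b
    1  aaaabb$aababab  b
    2  aaabb$aabababa  a
    3  aabababaaaabb$  $
    4  aabb$aabababaa  a
    5  abaaaabb$aabab  b
    6  ababaaaabb$aab  b
    7  abababaaaabb$a  a
    8  abb$aabababaaa  a
    9  b$aabababaaaab  b
   10  baaaabb$aababa  a
   11  babaaaabb$aaba  a
   12  bababaaaabb$aa  a
   13  bb$aabababaaaa  a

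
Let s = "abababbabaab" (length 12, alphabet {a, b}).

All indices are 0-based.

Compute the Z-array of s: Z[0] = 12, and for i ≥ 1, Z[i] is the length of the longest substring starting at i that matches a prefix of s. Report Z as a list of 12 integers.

[12, 0, 4, 0, 2, 0, 0, 3, 0, 1, 2, 0]

Z[0]=12
i=1: fresh scan; Z[1]=0
i=2: fresh scan; Z[2]=4 extend→box=[2,6)
i=3: min(r-i=3, Z[1]=0)=0; Z[3]=0
i=4: min(r-i=2, Z[2]=4)=2; Z[4]=2
i=5: min(r-i=1, Z[3]=0)=0; Z[5]=0
i=6: fresh scan; Z[6]=0
i=7: fresh scan; Z[7]=3 extend→box=[7,10)
i=8: min(r-i=2, Z[1]=0)=0; Z[8]=0
i=9: min(r-i=1, Z[2]=4)=1; Z[9]=1
i=10: fresh scan; Z[10]=2 extend→box=[10,12)
i=11: min(r-i=1, Z[1]=0)=0; Z[11]=0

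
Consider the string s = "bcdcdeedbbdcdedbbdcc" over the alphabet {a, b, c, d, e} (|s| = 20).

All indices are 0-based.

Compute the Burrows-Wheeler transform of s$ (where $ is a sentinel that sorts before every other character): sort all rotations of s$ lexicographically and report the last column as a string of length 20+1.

cdd$bbcdbddeebbcccded

rank  rotation               last
    0  $bcdcdeedbbdcdedbbdcc  c
    1  bbdcc$bcdcdeedbbdcded  d
    2  bbdcdedbbdcc$bcdcdeed  d
    3  bcdcdeedbbdcdedbbdcc$  $
    4  bdcc$bcdcdeedbbdcdedb  b
    5  bdcdedbbdcc$bcdcdeedb  b
    6  c$bcdcdeedbbdcdedbbdc  c
    7  cc$bcdcdeedbbdcdedbbd  d
    8  cdcdeedbbdcdedbbdcc$b  b
    9  cdedbbdcc$bcdcdeedbbd  d
   10  cdeedbbdcdedbbdcc$bcd  d
   11  dbbdcc$bcdcdeedbbdcde  e
   12  dbbdcdedbbdcc$bcdcdee  e
   13  dcc$bcdcdeedbbdcdedbb  b
   14  dcdedbbdcc$bcdcdeedbb  b
   15  dcdeedbbdcdedbbdcc$bc  c
   16  dedbbdcc$bcdcdeedbbdc  c
   17  deedbbdcdedbbdcc$bcdc  c
   18  edbbdcc$bcdcdeedbbdcd  d
   19  edbbdcdedbbdcc$bcdcde  e
   20  eedbbdcdedbbdcc$bcdcd  d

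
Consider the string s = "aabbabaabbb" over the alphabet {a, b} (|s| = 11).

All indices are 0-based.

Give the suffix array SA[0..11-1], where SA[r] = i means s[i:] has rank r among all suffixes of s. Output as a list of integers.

[0, 6, 4, 1, 7, 10, 5, 3, 9, 2, 8]

sorted suffixes:
  #0 SA[0]=0  'aabbabaabbb'
  #1 SA[1]=6  'aabbb'
  #2 SA[2]=4  'abaabbb'
  #3 SA[3]=1  'abbabaabbb'
  #4 SA[4]=7  'abbb'
  #5 SA[5]=10  'b'
  #6 SA[6]=5  'baabbb'
  #7 SA[7]=3  'babaabbb'
  #8 SA[8]=9  'bb'
  #9 SA[9]=2  'bbabaabbb'
  #10 SA[10]=8  'bbb'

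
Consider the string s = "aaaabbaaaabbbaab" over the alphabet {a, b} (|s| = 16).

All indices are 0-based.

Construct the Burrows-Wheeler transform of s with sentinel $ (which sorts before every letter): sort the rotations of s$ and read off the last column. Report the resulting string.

b$baabaaaaaabbaba

rank  rotation           last
    0  $aaaabbaaaabbbaab  b
    1  aaaabbaaaabbbaab$  $
    2  aaaabbbaab$aaaabb  b
    3  aaabbaaaabbbaab$a  a
    4  aaabbbaab$aaaabba  a
    5  aab$aaaabbaaaabbb  b
    6  aabbaaaabbbaab$aa  a
    7  aabbbaab$aaaabbaa  a
    8  ab$aaaabbaaaabbba  a
    9  abbaaaabbbaab$aaa  a
   10  abbbaab$aaaabbaaa  a
   11  b$aaaabbaaaabbbaa  a
   12  baaaabbbaab$aaaab  b
   13  baab$aaaabbaaaabb  b
   14  bbaaaabbbaab$aaaa  a
   15  bbaab$aaaabbaaaab  b
   16  bbbaab$aaaabbaaaa  a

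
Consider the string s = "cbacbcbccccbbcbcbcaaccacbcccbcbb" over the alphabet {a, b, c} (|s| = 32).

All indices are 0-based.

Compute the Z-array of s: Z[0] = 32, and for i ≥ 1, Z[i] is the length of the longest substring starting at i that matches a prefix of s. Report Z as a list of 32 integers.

[32, 0, 0, 2, 0, 2, 0, 1, 1, 1, 2, 0, 0, 2, 0, 2, 0, 1, 0, 0, 1, 1, 0, 2, 0, 1, 1, 2, 0, 2, 0, 0]

Z[0]=32
i=1: outside box; Z[1]=0
i=2: outside box; Z[2]=0
i=3: outside box; Z[3]=2 scan→box=[3,5)
i=4: min(r-i=1, Z[1]=0)=0; Z[4]=0
i=5: outside box; Z[5]=2 scan→box=[5,7)
i=6: min(r-i=1, Z[1]=0)=0; Z[6]=0
i=7: outside box; Z[7]=1 scan→box=[7,8)
i=8: outside box; Z[8]=1 scan→box=[8,9)
i=9: outside box; Z[9]=1 scan→box=[9,10)
i=10: outside box; Z[10]=2 scan→box=[10,12)
i=11: min(r-i=1, Z[1]=0)=0; Z[11]=0
i=12: outside box; Z[12]=0
i=13: outside box; Z[13]=2 scan→box=[13,15)
i=14: min(r-i=1, Z[1]=0)=0; Z[14]=0
i=15: outside box; Z[15]=2 scan→box=[15,17)
i=16: min(r-i=1, Z[1]=0)=0; Z[16]=0
i=17: outside box; Z[17]=1 scan→box=[17,18)
i=18: outside box; Z[18]=0
i=19: outside box; Z[19]=0
i=20: outside box; Z[20]=1 scan→box=[20,21)
i=21: outside box; Z[21]=1 scan→box=[21,22)
i=22: outside box; Z[22]=0
i=23: outside box; Z[23]=2 scan→box=[23,25)
i=24: min(r-i=1, Z[1]=0)=0; Z[24]=0
i=25: outside box; Z[25]=1 scan→box=[25,26)
i=26: outside box; Z[26]=1 scan→box=[26,27)
i=27: outside box; Z[27]=2 scan→box=[27,29)
i=28: min(r-i=1, Z[1]=0)=0; Z[28]=0
i=29: outside box; Z[29]=2 scan→box=[29,31)
i=30: min(r-i=1, Z[1]=0)=0; Z[30]=0
i=31: outside box; Z[31]=0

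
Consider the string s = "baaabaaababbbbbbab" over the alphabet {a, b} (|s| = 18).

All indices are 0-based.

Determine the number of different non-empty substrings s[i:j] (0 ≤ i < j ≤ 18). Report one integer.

125

rank→(start, suffix):
  0 → (1, 'aaabaaababbbbbbab')
  1 → (5, 'aaababbbbbbab')
  2 → (2, 'aabaaababbbbbbab')
  3 → (6, 'aababbbbbbab')
  4 → (16, 'ab')
  5 → (3, 'abaaababbbbbbab')
  6 → (7, 'ababbbbbbab')
  7 → (9, 'abbbbbbab')
  8 → (17, 'b')
  9 → (0, 'baaabaaababbbbbbab')
  10 → (4, 'baaababbbbbbab')
  11 → (15, 'bab')
  12 → (8, 'babbbbbbab')
  13 → (14, 'bbab')
  14 → (13, 'bbbab')
  15 → (12, 'bbbbab')
  16 → (11, 'bbbbbab')
  17 → (10, 'bbbbbbab')

SA = [1, 5, 2, 6, 16, 3, 7, 9, 17, 0, 4, 15, 8, 14, 13, 12, 11, 10]
[i] adj suffixes → lcp
  [1] 1/5 → 5 ('aaaba')
  [2] 5/2 → 2 ('aa')
  [3] 2/6 → 4 ('aaba')
  [4] 6/16 → 1 ('a')
  [5] 16/3 → 2 ('ab')
  [6] 3/7 → 3 ('aba')
  [7] 7/9 → 2 ('ab')
  [8] 9/17 → 0 ('')
  [9] 17/0 → 1 ('b')
  [10] 0/4 → 6 ('baaaba')
  [11] 4/15 → 2 ('ba')
  [12] 15/8 → 3 ('bab')
  [13] 8/14 → 1 ('b')
  [14] 14/13 → 2 ('bb')
  [15] 13/12 → 3 ('bbb')
  [16] 12/11 → 4 ('bbbb')
  [17] 11/10 → 5 ('bbbbb')

n(n+1)/2 = 18·19/2 = 171
Σ LCP = 0 + 5 + 2 + 4 + 1 + 2 + 3 + 2 + 0 + 1 + 6 + 2 + 3 + 1 + 2 + 3 + 4 + 5 = 46
distinct = 171 − 46 = 125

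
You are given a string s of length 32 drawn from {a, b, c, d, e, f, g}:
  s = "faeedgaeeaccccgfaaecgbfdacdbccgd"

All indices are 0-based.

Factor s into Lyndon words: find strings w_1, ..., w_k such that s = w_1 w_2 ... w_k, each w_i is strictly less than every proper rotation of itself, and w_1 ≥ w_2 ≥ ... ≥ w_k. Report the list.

emit factor 1: 'f' (i=0, period=1)
emit factor 2: 'aeedg' (i=1, period=5)
emit factor 3: 'aee' (i=6, period=3)
emit factor 4: 'accccgf' (i=9, period=7)
emit factor 5: 'aaecgbfdacdbccgd' (i=16, period=16)

["f", "aeedg", "aee", "accccgf", "aaecgbfdacdbccgd"]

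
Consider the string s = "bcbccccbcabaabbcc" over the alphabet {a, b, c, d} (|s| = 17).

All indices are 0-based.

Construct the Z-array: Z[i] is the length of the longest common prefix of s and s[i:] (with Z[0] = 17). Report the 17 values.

Z[0]=17
i=1: fresh scan; Z[1]=0
i=2: fresh scan; Z[2]=2 grow→box=[2,4)
i=3: min(r-i=1, Z[1]=0)=0; Z[3]=0
i=4: fresh scan; Z[4]=0
i=5: fresh scan; Z[5]=0
i=6: fresh scan; Z[6]=0
i=7: fresh scan; Z[7]=2 grow→box=[7,9)
i=8: min(r-i=1, Z[1]=0)=0; Z[8]=0
i=9: fresh scan; Z[9]=0
i=10: fresh scan; Z[10]=1 grow→box=[10,11)
i=11: fresh scan; Z[11]=0
i=12: fresh scan; Z[12]=0
i=13: fresh scan; Z[13]=1 grow→box=[13,14)
i=14: fresh scan; Z[14]=2 grow→box=[14,16)
i=15: min(r-i=1, Z[1]=0)=0; Z[15]=0
i=16: fresh scan; Z[16]=0

[17, 0, 2, 0, 0, 0, 0, 2, 0, 0, 1, 0, 0, 1, 2, 0, 0]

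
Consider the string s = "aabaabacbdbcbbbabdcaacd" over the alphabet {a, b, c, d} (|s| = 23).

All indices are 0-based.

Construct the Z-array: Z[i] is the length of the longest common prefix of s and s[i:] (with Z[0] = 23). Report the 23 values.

Z[0]=23
i=1: i≥r, start 0; Z[1]=1 extend→box=[1,2)
i=2: i≥r, start 0; Z[2]=0
i=3: i≥r, start 0; Z[3]=4 extend→box=[3,7)
i=4: min(r-i=3, Z[1]=1)=1; Z[4]=1
i=5: min(r-i=2, Z[2]=0)=0; Z[5]=0
i=6: min(r-i=1, Z[3]=4)=1; Z[6]=1
i=7: i≥r, start 0; Z[7]=0
i=8: i≥r, start 0; Z[8]=0
i=9: i≥r, start 0; Z[9]=0
i=10: i≥r, start 0; Z[10]=0
i=11: i≥r, start 0; Z[11]=0
i=12: i≥r, start 0; Z[12]=0
i=13: i≥r, start 0; Z[13]=0
i=14: i≥r, start 0; Z[14]=0
i=15: i≥r, start 0; Z[15]=1 extend→box=[15,16)
i=16: i≥r, start 0; Z[16]=0
i=17: i≥r, start 0; Z[17]=0
i=18: i≥r, start 0; Z[18]=0
i=19: i≥r, start 0; Z[19]=2 extend→box=[19,21)
i=20: min(r-i=1, Z[1]=1)=1; Z[20]=1
i=21: i≥r, start 0; Z[21]=0
i=22: i≥r, start 0; Z[22]=0

[23, 1, 0, 4, 1, 0, 1, 0, 0, 0, 0, 0, 0, 0, 0, 1, 0, 0, 0, 2, 1, 0, 0]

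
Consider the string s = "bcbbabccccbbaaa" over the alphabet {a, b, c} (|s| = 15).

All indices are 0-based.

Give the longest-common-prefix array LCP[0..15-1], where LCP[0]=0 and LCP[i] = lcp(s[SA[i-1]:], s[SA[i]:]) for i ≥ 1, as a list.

[0, 1, 2, 1, 0, 2, 1, 3, 1, 2, 0, 4, 1, 2, 3]

sorted suffixes:
  #0 SA[0]=14  'a'
  #1 SA[1]=13  'aa'
  #2 SA[2]=12  'aaa'
  #3 SA[3]=4  'abccccbbaaa'
  #4 SA[4]=11  'baaa'
  #5 SA[5]=3  'babccccbbaaa'
  #6 SA[6]=10  'bbaaa'
  #7 SA[7]=2  'bbabccccbbaaa'
  #8 SA[8]=0  'bcbbabccccbbaaa'
  #9 SA[9]=5  'bccccbbaaa'
  #10 SA[10]=9  'cbbaaa'
  #11 SA[11]=1  'cbbabccccbbaaa'
  #12 SA[12]=8  'ccbbaaa'
  #13 SA[13]=7  'cccbbaaa'
  #14 SA[14]=6  'ccccbbaaa'

SA = [14, 13, 12, 4, 11, 3, 10, 2, 0, 5, 9, 1, 8, 7, 6]
[i] adj suffixes → lcp
  [1] 14/13 → 1 ('a')
  [2] 13/12 → 2 ('aa')
  [3] 12/4 → 1 ('a')
  [4] 4/11 → 0 ('')
  [5] 11/3 → 2 ('ba')
  [6] 3/10 → 1 ('b')
  [7] 10/2 → 3 ('bba')
  [8] 2/0 → 1 ('b')
  [9] 0/5 → 2 ('bc')
  [10] 5/9 → 0 ('')
  [11] 9/1 → 4 ('cbba')
  [12] 1/8 → 1 ('c')
  [13] 8/7 → 2 ('cc')
  [14] 7/6 → 3 ('ccc')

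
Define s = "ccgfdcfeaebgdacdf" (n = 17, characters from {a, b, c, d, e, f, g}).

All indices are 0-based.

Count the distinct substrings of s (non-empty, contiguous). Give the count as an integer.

sorted suffixes:
  #0 SA[0]=13  'acdf'
  #1 SA[1]=8  'aebgdacdf'
  #2 SA[2]=10  'bgdacdf'
  #3 SA[3]=0  'ccgfdcfeaebgdacdf'
  #4 SA[4]=14  'cdf'
  #5 SA[5]=5  'cfeaebgdacdf'
  #6 SA[6]=1  'cgfdcfeaebgdacdf'
  #7 SA[7]=12  'dacdf'
  #8 SA[8]=4  'dcfeaebgdacdf'
  #9 SA[9]=15  'df'
  #10 SA[10]=7  'eaebgdacdf'
  #11 SA[11]=9  'ebgdacdf'
  #12 SA[12]=16  'f'
  #13 SA[13]=3  'fdcfeaebgdacdf'
  #14 SA[14]=6  'feaebgdacdf'
  #15 SA[15]=11  'gdacdf'
  #16 SA[16]=2  'gfdcfeaebgdacdf'

SA = [13, 8, 10, 0, 14, 5, 1, 12, 4, 15, 7, 9, 16, 3, 6, 11, 2]
rank  pair      lcp
   1  s[13:],s[8:]  1  'a'
   2  s[8:],s[10:]  0  ''
   3  s[10:],s[0:]  0  ''
   4  s[0:],s[14:]  1  'c'
   5  s[14:],s[5:]  1  'c'
   6  s[5:],s[1:]  1  'c'
   7  s[1:],s[12:]  0  ''
   8  s[12:],s[4:]  1  'd'
   9  s[4:],s[15:]  1  'd'
  10  s[15:],s[7:]  0  ''
  11  s[7:],s[9:]  1  'e'
  12  s[9:],s[16:]  0  ''
  13  s[16:],s[3:]  1  'f'
  14  s[3:],s[6:]  1  'f'
  15  s[6:],s[11:]  0  ''
  16  s[11:],s[2:]  1  'g'

n(n+1)/2 = 17·18/2 = 153
Σ LCP = 0 + 1 + 0 + 0 + 1 + 1 + 1 + 0 + 1 + 1 + 0 + 1 + 0 + 1 + 1 + 0 + 1 = 10
distinct = 153 − 10 = 143

143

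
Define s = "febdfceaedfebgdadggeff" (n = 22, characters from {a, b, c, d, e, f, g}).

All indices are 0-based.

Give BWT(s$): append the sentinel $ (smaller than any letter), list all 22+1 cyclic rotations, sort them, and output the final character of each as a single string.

rank  rotation                 last
    0  $febdfceaedfebgdadggeff  f
    1  adggeff$febdfceaedfebgd  d
    2  aedfebgdadggeff$febdfce  e
    3  bdfceaedfebgdadggeff$fe  e
    4  bgdadggeff$febdfceaedfe  e
    5  ceaedfebgdadggeff$febdf  f
    6  dadggeff$febdfceaedfebg  g
    7  dfceaedfebgdadggeff$feb  b
    8  dfebgdadggeff$febdfceae  e
    9  dggeff$febdfceaedfebgda  a
   10  eaedfebgdadggeff$febdfc  c
   11  ebdfceaedfebgdadggeff$f  f
   12  ebgdadggeff$febdfceaedf  f
   13  edfebgdadggeff$febdfcea  a
   14  eff$febdfceaedfebgdadgg  g
   15  f$febdfceaedfebgdadggef  f
   16  fceaedfebgdadggeff$febd  d
   17  febdfceaedfebgdadggeff$  $
   18  febgdadggeff$febdfceaed  d
   19  ff$febdfceaedfebgdadgge  e
   20  gdadggeff$febdfceaedfeb  b
   21  geff$febdfceaedfebgdadg  g
   22  ggeff$febdfceaedfebgdad  d

fdeeefgbeacffagfd$debgd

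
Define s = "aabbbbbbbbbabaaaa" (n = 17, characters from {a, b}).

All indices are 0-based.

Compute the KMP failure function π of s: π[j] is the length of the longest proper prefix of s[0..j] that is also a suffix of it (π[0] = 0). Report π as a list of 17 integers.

[0, 1, 0, 0, 0, 0, 0, 0, 0, 0, 0, 1, 0, 1, 2, 2, 2]

π[0] = 0
j=1 s[j]='a': π[1]=1 (border 'a')
j=2 s[j]='b': k: 1→0; π[2]=0 (border '')
j=3 s[j]='b': π[3]=0 (border '')
j=4 s[j]='b': π[4]=0 (border '')
j=5 s[j]='b': π[5]=0 (border '')
j=6 s[j]='b': π[6]=0 (border '')
j=7 s[j]='b': π[7]=0 (border '')
j=8 s[j]='b': π[8]=0 (border '')
j=9 s[j]='b': π[9]=0 (border '')
j=10 s[j]='b': π[10]=0 (border '')
j=11 s[j]='a': π[11]=1 (border 'a')
j=12 s[j]='b': k: 1→0; π[12]=0 (border '')
j=13 s[j]='a': π[13]=1 (border 'a')
j=14 s[j]='a': π[14]=2 (border 'aa')
j=15 s[j]='a': k: 2→1; π[15]=2 (border 'aa')
j=16 s[j]='a': k: 2→1; π[16]=2 (border 'aa')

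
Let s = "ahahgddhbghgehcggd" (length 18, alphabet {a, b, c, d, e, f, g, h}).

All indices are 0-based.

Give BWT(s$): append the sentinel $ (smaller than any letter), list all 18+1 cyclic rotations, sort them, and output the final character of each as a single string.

d$hhhggdgghhcbadeag

rank  rotation             last
    0  $ahahgddhbghgehcggd  d
    1  ahahgddhbghgehcggd$  $
    2  ahgddhbghgehcggd$ah  h
    3  bghgehcggd$ahahgddh  h
    4  cggd$ahahgddhbghgeh  h
    5  d$ahahgddhbghgehcgg  g
    6  ddhbghgehcggd$ahahg  g
    7  dhbghgehcggd$ahahgd  d
    8  ehcggd$ahahgddhbghg  g
    9  gd$ahahgddhbghgehcg  g
   10  gddhbghgehcggd$ahah  h
   11  gehcggd$ahahgddhbgh  h
   12  ggd$ahahgddhbghgehc  c
   13  ghgehcggd$ahahgddhb  b
   14  hahgddhbghgehcggd$a  a
   15  hbghgehcggd$ahahgdd  d
   16  hcggd$ahahgddhbghge  e
   17  hgddhbghgehcggd$aha  a
   18  hgehcggd$ahahgddhbg  g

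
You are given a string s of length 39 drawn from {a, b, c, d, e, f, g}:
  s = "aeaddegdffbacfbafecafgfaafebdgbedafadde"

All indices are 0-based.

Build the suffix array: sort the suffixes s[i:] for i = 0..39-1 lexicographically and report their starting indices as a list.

rank→(start, suffix):
  0 → (23, 'aafebdgbedafadde')
  1 → (11, 'acfbafecafgfaafebdgbedafadde')
  2 → (35, 'adde')
  3 → (2, 'addegdffbacfbafecafgfaafebdgbedafadde')
  4 → (0, 'aeaddegdffbacfbafecafgfaafebdgbedafadde')
  5 → (33, 'afadde')
  6 → (24, 'afebdgbedafadde')
  7 → (15, 'afecafgfaafebdgbedafadde')
  8 → (19, 'afgfaafebdgbedafadde')
  9 → (10, 'bacfbafecafgfaafebdgbedafadde')
  10 → (14, 'bafecafgfaafebdgbedafadde')
  11 → (27, 'bdgbedafadde')
  12 → (30, 'bedafadde')
  13 → (18, 'cafgfaafebdgbedafadde')
  14 → (12, 'cfbafecafgfaafebdgbedafadde')
  15 → (32, 'dafadde')
  16 → (36, 'dde')
  17 → (3, 'ddegdffbacfbafecafgfaafebdgbedafadde')
  18 → (37, 'de')
  19 → (4, 'degdffbacfbafecafgfaafebdgbedafadde')
  20 → (7, 'dffbacfbafecafgfaafebdgbedafadde')
  21 → (28, 'dgbedafadde')
  22 → (38, 'e')
  23 → (1, 'eaddegdffbacfbafecafgfaafebdgbedafadde')
  24 → (26, 'ebdgbedafadde')
  25 → (17, 'ecafgfaafebdgbedafadde')
  26 → (31, 'edafadde')
  27 → (5, 'egdffbacfbafecafgfaafebdgbedafadde')
  28 → (22, 'faafebdgbedafadde')
  29 → (34, 'fadde')
  30 → (9, 'fbacfbafecafgfaafebdgbedafadde')
  31 → (13, 'fbafecafgfaafebdgbedafadde')
  32 → (25, 'febdgbedafadde')
  33 → (16, 'fecafgfaafebdgbedafadde')
  34 → (8, 'ffbacfbafecafgfaafebdgbedafadde')
  35 → (20, 'fgfaafebdgbedafadde')
  36 → (29, 'gbedafadde')
  37 → (6, 'gdffbacfbafecafgfaafebdgbedafadde')
  38 → (21, 'gfaafebdgbedafadde')

[23, 11, 35, 2, 0, 33, 24, 15, 19, 10, 14, 27, 30, 18, 12, 32, 36, 3, 37, 4, 7, 28, 38, 1, 26, 17, 31, 5, 22, 34, 9, 13, 25, 16, 8, 20, 29, 6, 21]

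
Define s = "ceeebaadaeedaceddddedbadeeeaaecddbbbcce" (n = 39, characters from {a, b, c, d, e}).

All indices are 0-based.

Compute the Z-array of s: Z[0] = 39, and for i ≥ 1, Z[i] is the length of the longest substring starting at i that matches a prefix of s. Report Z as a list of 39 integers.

Z[0]=39
i=1: fresh scan; Z[1]=0
i=2: fresh scan; Z[2]=0
i=3: fresh scan; Z[3]=0
i=4: fresh scan; Z[4]=0
i=5: fresh scan; Z[5]=0
i=6: fresh scan; Z[6]=0
i=7: fresh scan; Z[7]=0
i=8: fresh scan; Z[8]=0
i=9: fresh scan; Z[9]=0
i=10: fresh scan; Z[10]=0
i=11: fresh scan; Z[11]=0
i=12: fresh scan; Z[12]=0
i=13: fresh scan; Z[13]=2 grow→box=[13,15)
i=14: min(r-i=1, Z[1]=0)=0; Z[14]=0
i=15: fresh scan; Z[15]=0
i=16: fresh scan; Z[16]=0
i=17: fresh scan; Z[17]=0
i=18: fresh scan; Z[18]=0
i=19: fresh scan; Z[19]=0
i=20: fresh scan; Z[20]=0
i=21: fresh scan; Z[21]=0
i=22: fresh scan; Z[22]=0
i=23: fresh scan; Z[23]=0
i=24: fresh scan; Z[24]=0
i=25: fresh scan; Z[25]=0
i=26: fresh scan; Z[26]=0
i=27: fresh scan; Z[27]=0
i=28: fresh scan; Z[28]=0
i=29: fresh scan; Z[29]=0
i=30: fresh scan; Z[30]=1 grow→box=[30,31)
i=31: fresh scan; Z[31]=0
i=32: fresh scan; Z[32]=0
i=33: fresh scan; Z[33]=0
i=34: fresh scan; Z[34]=0
i=35: fresh scan; Z[35]=0
i=36: fresh scan; Z[36]=1 grow→box=[36,37)
i=37: fresh scan; Z[37]=2 grow→box=[37,39)
i=38: min(r-i=1, Z[1]=0)=0; Z[38]=0

[39, 0, 0, 0, 0, 0, 0, 0, 0, 0, 0, 0, 0, 2, 0, 0, 0, 0, 0, 0, 0, 0, 0, 0, 0, 0, 0, 0, 0, 0, 1, 0, 0, 0, 0, 0, 1, 2, 0]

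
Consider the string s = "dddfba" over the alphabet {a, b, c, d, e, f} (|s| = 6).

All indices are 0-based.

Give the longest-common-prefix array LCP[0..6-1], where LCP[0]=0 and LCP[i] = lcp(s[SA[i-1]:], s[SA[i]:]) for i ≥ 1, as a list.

[0, 0, 0, 2, 1, 0]

rank | idx | suffix
   0 |   5 | a
   1 |   4 | ba
   2 |   0 | dddfba
   3 |   1 | ddfba
   4 |   2 | dfba
   5 |   3 | fba

SA = [5, 4, 0, 1, 2, 3]
rank  pair      lcp
   1  s[5:],s[4:]  0  ''
   2  s[4:],s[0:]  0  ''
   3  s[0:],s[1:]  2  'dd'
   4  s[1:],s[2:]  1  'd'
   5  s[2:],s[3:]  0  ''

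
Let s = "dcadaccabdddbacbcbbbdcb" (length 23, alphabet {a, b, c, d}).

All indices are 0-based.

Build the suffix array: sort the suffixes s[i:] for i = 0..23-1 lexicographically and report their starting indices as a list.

[7, 13, 4, 2, 22, 12, 17, 18, 15, 19, 8, 6, 1, 21, 16, 14, 5, 3, 11, 0, 20, 10, 9]

sorted suffixes:
  #0 SA[0]=7  'abdddbacbcbbbdcb'
  #1 SA[1]=13  'acbcbbbdcb'
  #2 SA[2]=4  'accabdddbacbcbbbdcb'
  #3 SA[3]=2  'adaccabdddbacbcbbbdcb'
  #4 SA[4]=22  'b'
  #5 SA[5]=12  'bacbcbbbdcb'
  #6 SA[6]=17  'bbbdcb'
  #7 SA[7]=18  'bbdcb'
  #8 SA[8]=15  'bcbbbdcb'
  #9 SA[9]=19  'bdcb'
  #10 SA[10]=8  'bdddbacbcbbbdcb'
  #11 SA[11]=6  'cabdddbacbcbbbdcb'
  #12 SA[12]=1  'cadaccabdddbacbcbbbdcb'
  #13 SA[13]=21  'cb'
  #14 SA[14]=16  'cbbbdcb'
  #15 SA[15]=14  'cbcbbbdcb'
  #16 SA[16]=5  'ccabdddbacbcbbbdcb'
  #17 SA[17]=3  'daccabdddbacbcbbbdcb'
  #18 SA[18]=11  'dbacbcbbbdcb'
  #19 SA[19]=0  'dcadaccabdddbacbcbbbdcb'
  #20 SA[20]=20  'dcb'
  #21 SA[21]=10  'ddbacbcbbbdcb'
  #22 SA[22]=9  'dddbacbcbbbdcb'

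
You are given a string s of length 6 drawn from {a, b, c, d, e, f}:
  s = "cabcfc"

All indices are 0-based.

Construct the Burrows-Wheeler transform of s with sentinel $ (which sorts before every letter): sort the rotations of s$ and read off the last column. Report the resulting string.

rank  rotation last
    0  $cabcfc  c
    1  abcfc$c  c
    2  bcfc$ca  a
    3  c$cabcf  f
    4  cabcfc$  $
    5  cfc$cab  b
    6  fc$cabc  c

ccaf$bc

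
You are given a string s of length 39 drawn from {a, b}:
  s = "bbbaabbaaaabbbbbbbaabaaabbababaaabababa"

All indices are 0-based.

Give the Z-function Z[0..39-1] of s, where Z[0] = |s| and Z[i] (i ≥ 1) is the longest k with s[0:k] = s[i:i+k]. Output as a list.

Z[0]=39
i=1: fresh scan; Z[1]=2 scan→box=[1,3)
i=2: min(r-i=1, Z[1]=2)=1; Z[2]=1
i=3: fresh scan; Z[3]=0
i=4: fresh scan; Z[4]=0
i=5: fresh scan; Z[5]=2 scan→box=[5,7)
i=6: min(r-i=1, Z[1]=2)=1; Z[6]=1
i=7: fresh scan; Z[7]=0
i=8: fresh scan; Z[8]=0
i=9: fresh scan; Z[9]=0
i=10: fresh scan; Z[10]=0
i=11: fresh scan; Z[11]=3 scan→box=[11,14)
i=12: min(r-i=2, Z[1]=2)=2; Z[12]=3 scan→box=[12,15)
i=13: min(r-i=2, Z[1]=2)=2; Z[13]=3 scan→box=[13,16)
i=14: min(r-i=2, Z[1]=2)=2; Z[14]=3 scan→box=[14,17)
i=15: min(r-i=2, Z[1]=2)=2; Z[15]=6 scan→box=[15,21)
i=16: min(r-i=5, Z[1]=2)=2; Z[16]=2
i=17: min(r-i=4, Z[2]=1)=1; Z[17]=1
i=18: min(r-i=3, Z[3]=0)=0; Z[18]=0
i=19: min(r-i=2, Z[4]=0)=0; Z[19]=0
i=20: min(r-i=1, Z[5]=2)=1; Z[20]=1
i=21: fresh scan; Z[21]=0
i=22: fresh scan; Z[22]=0
i=23: fresh scan; Z[23]=0
i=24: fresh scan; Z[24]=2 scan→box=[24,26)
i=25: min(r-i=1, Z[1]=2)=1; Z[25]=1
i=26: fresh scan; Z[26]=0
i=27: fresh scan; Z[27]=1 scan→box=[27,28)
i=28: fresh scan; Z[28]=0
i=29: fresh scan; Z[29]=1 scan→box=[29,30)
i=30: fresh scan; Z[30]=0
i=31: fresh scan; Z[31]=0
i=32: fresh scan; Z[32]=0
i=33: fresh scan; Z[33]=1 scan→box=[33,34)
i=34: fresh scan; Z[34]=0
i=35: fresh scan; Z[35]=1 scan→box=[35,36)
i=36: fresh scan; Z[36]=0
i=37: fresh scan; Z[37]=1 scan→box=[37,38)
i=38: fresh scan; Z[38]=0

[39, 2, 1, 0, 0, 2, 1, 0, 0, 0, 0, 3, 3, 3, 3, 6, 2, 1, 0, 0, 1, 0, 0, 0, 2, 1, 0, 1, 0, 1, 0, 0, 0, 1, 0, 1, 0, 1, 0]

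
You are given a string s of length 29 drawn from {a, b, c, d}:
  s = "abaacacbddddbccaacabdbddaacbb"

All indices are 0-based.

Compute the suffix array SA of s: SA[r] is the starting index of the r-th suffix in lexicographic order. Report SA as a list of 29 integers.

rank→(start, suffix):
  0 → (15, 'aacabdbddaacbb')
  1 → (2, 'aacacbddddbccaacabdbddaacbb')
  2 → (24, 'aacbb')
  3 → (0, 'abaacacbddddbccaacabdbddaacbb')
  4 → (18, 'abdbddaacbb')
  5 → (16, 'acabdbddaacbb')
  6 → (3, 'acacbddddbccaacabdbddaacbb')
  7 → (25, 'acbb')
  8 → (5, 'acbddddbccaacabdbddaacbb')
  9 → (28, 'b')
  10 → (1, 'baacacbddddbccaacabdbddaacbb')
  11 → (27, 'bb')
  12 → (12, 'bccaacabdbddaacbb')
  13 → (19, 'bdbddaacbb')
  14 → (21, 'bddaacbb')
  15 → (7, 'bddddbccaacabdbddaacbb')
  16 → (14, 'caacabdbddaacbb')
  17 → (17, 'cabdbddaacbb')
  18 → (4, 'cacbddddbccaacabdbddaacbb')
  19 → (26, 'cbb')
  20 → (6, 'cbddddbccaacabdbddaacbb')
  21 → (13, 'ccaacabdbddaacbb')
  22 → (23, 'daacbb')
  23 → (11, 'dbccaacabdbddaacbb')
  24 → (20, 'dbddaacbb')
  25 → (22, 'ddaacbb')
  26 → (10, 'ddbccaacabdbddaacbb')
  27 → (9, 'dddbccaacabdbddaacbb')
  28 → (8, 'ddddbccaacabdbddaacbb')

[15, 2, 24, 0, 18, 16, 3, 25, 5, 28, 1, 27, 12, 19, 21, 7, 14, 17, 4, 26, 6, 13, 23, 11, 20, 22, 10, 9, 8]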